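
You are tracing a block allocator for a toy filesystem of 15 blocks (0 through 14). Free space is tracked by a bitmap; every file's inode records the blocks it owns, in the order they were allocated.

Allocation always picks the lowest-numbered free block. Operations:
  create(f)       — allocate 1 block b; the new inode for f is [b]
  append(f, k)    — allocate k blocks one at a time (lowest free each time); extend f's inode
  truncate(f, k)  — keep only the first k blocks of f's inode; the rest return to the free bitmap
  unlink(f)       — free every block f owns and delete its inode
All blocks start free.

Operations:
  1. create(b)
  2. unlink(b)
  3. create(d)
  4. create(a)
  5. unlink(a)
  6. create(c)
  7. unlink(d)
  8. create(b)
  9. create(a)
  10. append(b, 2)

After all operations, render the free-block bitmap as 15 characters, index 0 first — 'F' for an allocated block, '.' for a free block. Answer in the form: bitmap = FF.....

after create(b) → b:[0]  free=[F..............]
after unlink(b) →   free=[...............]
after create(d) → d:[0]  free=[F..............]
after create(a) → a:[1], d:[0]  free=[FF.............]
after unlink(a) → d:[0]  free=[F..............]
after create(c) → c:[1], d:[0]  free=[FF.............]
after unlink(d) → c:[1]  free=[.F.............]
after create(b) → b:[0], c:[1]  free=[FF.............]
after create(a) → a:[2], b:[0], c:[1]  free=[FFF............]
after append(b, 2) → a:[2], b:[0, 3, 4], c:[1]  free=[FFFFF..........]

bitmap = FFFFF..........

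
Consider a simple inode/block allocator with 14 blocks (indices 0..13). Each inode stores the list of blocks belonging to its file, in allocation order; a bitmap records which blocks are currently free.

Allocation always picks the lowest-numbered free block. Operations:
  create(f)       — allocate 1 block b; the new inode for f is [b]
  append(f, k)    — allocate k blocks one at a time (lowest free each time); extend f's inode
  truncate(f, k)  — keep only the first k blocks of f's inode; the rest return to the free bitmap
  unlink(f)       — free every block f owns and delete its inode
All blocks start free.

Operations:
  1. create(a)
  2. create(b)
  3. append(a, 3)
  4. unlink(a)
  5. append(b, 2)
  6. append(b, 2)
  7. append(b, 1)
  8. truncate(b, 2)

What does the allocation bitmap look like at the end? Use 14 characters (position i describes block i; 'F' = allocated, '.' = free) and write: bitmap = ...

create(a): bitmap=F............. | a=[0]
create(b): bitmap=FF............ | a=[0] b=[1]
append(a, 3): bitmap=FFFFF......... | a=[0, 2, 3, 4] b=[1]
unlink(a): bitmap=.F............ | b=[1]
append(b, 2): bitmap=FFF........... | b=[1, 0, 2]
append(b, 2): bitmap=FFFFF......... | b=[1, 0, 2, 3, 4]
append(b, 1): bitmap=FFFFFF........ | b=[1, 0, 2, 3, 4, 5]
truncate(b, 2): bitmap=FF............ | b=[1, 0]

bitmap = FF............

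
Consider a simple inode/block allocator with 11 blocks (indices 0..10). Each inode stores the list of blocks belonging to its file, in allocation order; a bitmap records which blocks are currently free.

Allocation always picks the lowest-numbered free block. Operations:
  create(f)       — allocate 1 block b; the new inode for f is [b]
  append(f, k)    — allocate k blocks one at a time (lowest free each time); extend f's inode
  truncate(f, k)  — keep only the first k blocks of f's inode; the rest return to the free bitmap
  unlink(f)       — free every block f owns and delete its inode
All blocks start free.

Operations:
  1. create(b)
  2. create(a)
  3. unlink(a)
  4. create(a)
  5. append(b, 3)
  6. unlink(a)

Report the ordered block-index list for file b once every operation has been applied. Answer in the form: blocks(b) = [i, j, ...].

after create(b) → b:[0]  free=[F..........]
after create(a) → a:[1], b:[0]  free=[FF.........]
after unlink(a) → b:[0]  free=[F..........]
after create(a) → a:[1], b:[0]  free=[FF.........]
after append(b, 3) → a:[1], b:[0, 2, 3, 4]  free=[FFFFF......]
after unlink(a) → b:[0, 2, 3, 4]  free=[F.FFF......]

blocks(b) = [0, 2, 3, 4]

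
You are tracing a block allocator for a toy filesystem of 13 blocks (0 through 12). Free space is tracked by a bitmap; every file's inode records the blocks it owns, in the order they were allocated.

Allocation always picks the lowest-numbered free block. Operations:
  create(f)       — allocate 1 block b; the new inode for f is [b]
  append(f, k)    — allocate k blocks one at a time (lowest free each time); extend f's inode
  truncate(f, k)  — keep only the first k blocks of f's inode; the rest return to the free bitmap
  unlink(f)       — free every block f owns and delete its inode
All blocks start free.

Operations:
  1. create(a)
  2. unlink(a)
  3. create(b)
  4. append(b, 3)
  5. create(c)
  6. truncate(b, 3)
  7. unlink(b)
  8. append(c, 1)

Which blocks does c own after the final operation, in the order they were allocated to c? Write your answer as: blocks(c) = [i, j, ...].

create(a): bitmap=F............ | a=[0]
unlink(a): bitmap=............. | 
create(b): bitmap=F............ | b=[0]
append(b, 3): bitmap=FFFF......... | b=[0, 1, 2, 3]
create(c): bitmap=FFFFF........ | b=[0, 1, 2, 3] c=[4]
truncate(b, 3): bitmap=FFF.F........ | b=[0, 1, 2] c=[4]
unlink(b): bitmap=....F........ | c=[4]
append(c, 1): bitmap=F...F........ | c=[4, 0]

blocks(c) = [4, 0]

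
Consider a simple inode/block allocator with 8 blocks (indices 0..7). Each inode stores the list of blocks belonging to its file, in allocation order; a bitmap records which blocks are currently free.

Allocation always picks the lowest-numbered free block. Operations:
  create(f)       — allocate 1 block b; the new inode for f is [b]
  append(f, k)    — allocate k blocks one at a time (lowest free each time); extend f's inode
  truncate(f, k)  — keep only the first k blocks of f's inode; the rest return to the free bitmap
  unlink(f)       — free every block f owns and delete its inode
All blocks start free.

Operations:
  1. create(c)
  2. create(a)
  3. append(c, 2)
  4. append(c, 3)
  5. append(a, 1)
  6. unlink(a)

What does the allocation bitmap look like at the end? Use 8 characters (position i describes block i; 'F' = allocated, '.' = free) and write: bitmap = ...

  1. create(c)  ⇒  F.......  {c→[0]}
  2. create(a)  ⇒  FF......  {a→[1]; c→[0]}
  3. append(c, 2)  ⇒  FFFF....  {a→[1]; c→[0, 2, 3]}
  4. append(c, 3)  ⇒  FFFFFFF.  {a→[1]; c→[0, 2, 3, 4, 5, 6]}
  5. append(a, 1)  ⇒  FFFFFFFF  {a→[1, 7]; c→[0, 2, 3, 4, 5, 6]}
  6. unlink(a)  ⇒  F.FFFFF.  {c→[0, 2, 3, 4, 5, 6]}

bitmap = F.FFFFF.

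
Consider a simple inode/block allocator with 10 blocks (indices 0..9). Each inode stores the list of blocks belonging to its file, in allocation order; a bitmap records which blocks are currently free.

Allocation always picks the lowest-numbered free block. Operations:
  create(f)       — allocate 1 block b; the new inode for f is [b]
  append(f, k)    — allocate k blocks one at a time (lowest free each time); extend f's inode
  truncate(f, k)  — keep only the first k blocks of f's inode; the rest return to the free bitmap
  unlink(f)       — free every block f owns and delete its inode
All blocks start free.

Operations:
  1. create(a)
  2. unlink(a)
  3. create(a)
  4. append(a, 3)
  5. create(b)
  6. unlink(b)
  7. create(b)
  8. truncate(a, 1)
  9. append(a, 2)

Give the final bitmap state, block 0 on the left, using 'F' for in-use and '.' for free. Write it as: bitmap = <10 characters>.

bitmap = FFF.F.....

[1] create(a) — a=0 (map F.........)
[2] unlink(a) —  (map ..........)
[3] create(a) — a=0 (map F.........)
[4] append(a, 3) — a=0,1,2,3 (map FFFF......)
[5] create(b) — a=0,1,2,3 b=4 (map FFFFF.....)
[6] unlink(b) — a=0,1,2,3 (map FFFF......)
[7] create(b) — a=0,1,2,3 b=4 (map FFFFF.....)
[8] truncate(a, 1) — a=0 b=4 (map F...F.....)
[9] append(a, 2) — a=0,1,2 b=4 (map FFF.F.....)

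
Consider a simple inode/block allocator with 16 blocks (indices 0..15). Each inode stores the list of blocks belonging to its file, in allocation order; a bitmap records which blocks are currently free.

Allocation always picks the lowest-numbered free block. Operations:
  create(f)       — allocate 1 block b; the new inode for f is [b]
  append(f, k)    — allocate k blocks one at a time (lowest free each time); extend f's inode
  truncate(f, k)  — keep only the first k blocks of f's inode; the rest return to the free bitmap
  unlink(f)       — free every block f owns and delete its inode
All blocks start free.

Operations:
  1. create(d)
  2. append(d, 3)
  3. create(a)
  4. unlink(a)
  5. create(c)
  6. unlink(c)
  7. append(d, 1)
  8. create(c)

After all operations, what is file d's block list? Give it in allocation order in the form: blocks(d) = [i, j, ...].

create(d): bitmap=F............... | d=[0]
append(d, 3): bitmap=FFFF............ | d=[0, 1, 2, 3]
create(a): bitmap=FFFFF........... | a=[4] d=[0, 1, 2, 3]
unlink(a): bitmap=FFFF............ | d=[0, 1, 2, 3]
create(c): bitmap=FFFFF........... | c=[4] d=[0, 1, 2, 3]
unlink(c): bitmap=FFFF............ | d=[0, 1, 2, 3]
append(d, 1): bitmap=FFFFF........... | d=[0, 1, 2, 3, 4]
create(c): bitmap=FFFFFF.......... | c=[5] d=[0, 1, 2, 3, 4]

blocks(d) = [0, 1, 2, 3, 4]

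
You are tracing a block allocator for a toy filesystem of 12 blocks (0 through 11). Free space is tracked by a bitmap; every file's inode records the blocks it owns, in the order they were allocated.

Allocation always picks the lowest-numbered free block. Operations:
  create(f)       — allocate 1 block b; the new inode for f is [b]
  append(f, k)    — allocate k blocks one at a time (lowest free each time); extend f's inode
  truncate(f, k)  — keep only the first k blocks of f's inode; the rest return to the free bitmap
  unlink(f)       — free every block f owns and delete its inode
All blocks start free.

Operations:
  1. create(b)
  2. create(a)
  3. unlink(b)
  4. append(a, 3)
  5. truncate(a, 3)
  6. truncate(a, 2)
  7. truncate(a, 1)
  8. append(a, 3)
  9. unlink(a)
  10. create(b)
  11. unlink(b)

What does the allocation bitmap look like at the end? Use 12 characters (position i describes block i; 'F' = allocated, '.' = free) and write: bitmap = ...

  1. create(b)  ⇒  F...........  {b→[0]}
  2. create(a)  ⇒  FF..........  {a→[1]; b→[0]}
  3. unlink(b)  ⇒  .F..........  {a→[1]}
  4. append(a, 3)  ⇒  FFFF........  {a→[1, 0, 2, 3]}
  5. truncate(a, 3)  ⇒  FFF.........  {a→[1, 0, 2]}
  6. truncate(a, 2)  ⇒  FF..........  {a→[1, 0]}
  7. truncate(a, 1)  ⇒  .F..........  {a→[1]}
  8. append(a, 3)  ⇒  FFFF........  {a→[1, 0, 2, 3]}
  9. unlink(a)  ⇒  ............  {}
  10. create(b)  ⇒  F...........  {b→[0]}
  11. unlink(b)  ⇒  ............  {}

bitmap = ............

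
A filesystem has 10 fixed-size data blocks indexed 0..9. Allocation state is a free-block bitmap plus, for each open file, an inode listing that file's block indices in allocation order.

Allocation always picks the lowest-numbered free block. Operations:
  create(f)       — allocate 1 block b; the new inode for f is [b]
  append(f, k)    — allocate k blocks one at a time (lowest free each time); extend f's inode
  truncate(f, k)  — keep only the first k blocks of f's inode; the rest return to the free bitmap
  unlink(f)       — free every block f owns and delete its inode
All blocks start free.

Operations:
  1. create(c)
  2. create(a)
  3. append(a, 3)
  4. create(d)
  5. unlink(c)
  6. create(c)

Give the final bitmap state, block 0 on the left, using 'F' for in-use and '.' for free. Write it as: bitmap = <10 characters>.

bitmap = FFFFFF....

create(c): bitmap=F......... | c=[0]
create(a): bitmap=FF........ | a=[1] c=[0]
append(a, 3): bitmap=FFFFF..... | a=[1, 2, 3, 4] c=[0]
create(d): bitmap=FFFFFF.... | a=[1, 2, 3, 4] c=[0] d=[5]
unlink(c): bitmap=.FFFFF.... | a=[1, 2, 3, 4] d=[5]
create(c): bitmap=FFFFFF.... | a=[1, 2, 3, 4] c=[0] d=[5]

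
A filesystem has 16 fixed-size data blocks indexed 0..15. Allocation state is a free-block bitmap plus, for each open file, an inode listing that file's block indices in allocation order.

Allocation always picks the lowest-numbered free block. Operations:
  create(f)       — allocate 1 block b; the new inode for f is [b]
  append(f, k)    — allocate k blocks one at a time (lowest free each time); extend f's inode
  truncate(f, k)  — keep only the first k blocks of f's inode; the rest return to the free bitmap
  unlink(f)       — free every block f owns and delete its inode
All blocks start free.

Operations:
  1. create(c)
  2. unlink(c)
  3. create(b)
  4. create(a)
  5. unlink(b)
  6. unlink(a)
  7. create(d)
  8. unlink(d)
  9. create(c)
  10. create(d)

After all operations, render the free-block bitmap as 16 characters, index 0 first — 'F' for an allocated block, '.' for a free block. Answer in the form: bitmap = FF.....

bitmap = FF..............

  1. create(c)  ⇒  F...............  {c→[0]}
  2. unlink(c)  ⇒  ................  {}
  3. create(b)  ⇒  F...............  {b→[0]}
  4. create(a)  ⇒  FF..............  {a→[1]; b→[0]}
  5. unlink(b)  ⇒  .F..............  {a→[1]}
  6. unlink(a)  ⇒  ................  {}
  7. create(d)  ⇒  F...............  {d→[0]}
  8. unlink(d)  ⇒  ................  {}
  9. create(c)  ⇒  F...............  {c→[0]}
  10. create(d)  ⇒  FF..............  {c→[0]; d→[1]}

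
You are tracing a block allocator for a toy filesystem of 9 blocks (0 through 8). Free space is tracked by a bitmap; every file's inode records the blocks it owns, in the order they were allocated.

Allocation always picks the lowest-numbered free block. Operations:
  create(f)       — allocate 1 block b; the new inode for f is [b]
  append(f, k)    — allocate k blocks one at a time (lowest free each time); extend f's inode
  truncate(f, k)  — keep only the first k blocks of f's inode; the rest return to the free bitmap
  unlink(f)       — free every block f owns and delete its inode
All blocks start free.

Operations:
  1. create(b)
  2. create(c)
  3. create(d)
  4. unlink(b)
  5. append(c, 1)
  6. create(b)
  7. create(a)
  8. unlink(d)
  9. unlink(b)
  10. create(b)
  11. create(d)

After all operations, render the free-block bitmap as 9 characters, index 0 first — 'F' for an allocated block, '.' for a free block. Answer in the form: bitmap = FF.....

after create(b) → b:[0]  free=[F........]
after create(c) → b:[0], c:[1]  free=[FF.......]
after create(d) → b:[0], c:[1], d:[2]  free=[FFF......]
after unlink(b) → c:[1], d:[2]  free=[.FF......]
after append(c, 1) → c:[1, 0], d:[2]  free=[FFF......]
after create(b) → b:[3], c:[1, 0], d:[2]  free=[FFFF.....]
after create(a) → a:[4], b:[3], c:[1, 0], d:[2]  free=[FFFFF....]
after unlink(d) → a:[4], b:[3], c:[1, 0]  free=[FF.FF....]
after unlink(b) → a:[4], c:[1, 0]  free=[FF..F....]
after create(b) → a:[4], b:[2], c:[1, 0]  free=[FFF.F....]
after create(d) → a:[4], b:[2], c:[1, 0], d:[3]  free=[FFFFF....]

bitmap = FFFFF....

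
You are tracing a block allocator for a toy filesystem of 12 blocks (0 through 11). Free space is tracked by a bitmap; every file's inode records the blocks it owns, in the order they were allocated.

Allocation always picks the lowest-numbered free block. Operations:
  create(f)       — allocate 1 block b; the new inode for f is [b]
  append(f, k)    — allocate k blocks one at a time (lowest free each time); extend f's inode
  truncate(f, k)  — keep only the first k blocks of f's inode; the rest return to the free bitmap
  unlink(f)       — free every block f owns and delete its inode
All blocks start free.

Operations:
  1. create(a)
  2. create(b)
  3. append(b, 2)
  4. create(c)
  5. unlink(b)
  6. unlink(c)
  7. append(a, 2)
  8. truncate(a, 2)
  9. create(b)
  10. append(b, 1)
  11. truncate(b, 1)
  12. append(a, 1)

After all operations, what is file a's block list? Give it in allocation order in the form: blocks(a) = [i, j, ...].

after create(a) → a:[0]  free=[F...........]
after create(b) → a:[0], b:[1]  free=[FF..........]
after append(b, 2) → a:[0], b:[1, 2, 3]  free=[FFFF........]
after create(c) → a:[0], b:[1, 2, 3], c:[4]  free=[FFFFF.......]
after unlink(b) → a:[0], c:[4]  free=[F...F.......]
after unlink(c) → a:[0]  free=[F...........]
after append(a, 2) → a:[0, 1, 2]  free=[FFF.........]
after truncate(a, 2) → a:[0, 1]  free=[FF..........]
after create(b) → a:[0, 1], b:[2]  free=[FFF.........]
after append(b, 1) → a:[0, 1], b:[2, 3]  free=[FFFF........]
after truncate(b, 1) → a:[0, 1], b:[2]  free=[FFF.........]
after append(a, 1) → a:[0, 1, 3], b:[2]  free=[FFFF........]

blocks(a) = [0, 1, 3]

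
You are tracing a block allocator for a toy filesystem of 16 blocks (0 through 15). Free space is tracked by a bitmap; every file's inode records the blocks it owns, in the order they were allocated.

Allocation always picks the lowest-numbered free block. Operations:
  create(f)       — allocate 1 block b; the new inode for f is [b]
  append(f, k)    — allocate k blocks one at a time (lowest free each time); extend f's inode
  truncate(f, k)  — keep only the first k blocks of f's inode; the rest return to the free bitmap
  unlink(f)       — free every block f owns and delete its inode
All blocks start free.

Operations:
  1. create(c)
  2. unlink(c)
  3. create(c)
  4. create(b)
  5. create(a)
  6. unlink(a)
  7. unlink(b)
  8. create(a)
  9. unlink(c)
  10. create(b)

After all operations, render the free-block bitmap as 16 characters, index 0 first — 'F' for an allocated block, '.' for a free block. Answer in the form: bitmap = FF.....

bitmap = FF..............

[1] create(c) — c=0 (map F...............)
[2] unlink(c) —  (map ................)
[3] create(c) — c=0 (map F...............)
[4] create(b) — b=1 c=0 (map FF..............)
[5] create(a) — a=2 b=1 c=0 (map FFF.............)
[6] unlink(a) — b=1 c=0 (map FF..............)
[7] unlink(b) — c=0 (map F...............)
[8] create(a) — a=1 c=0 (map FF..............)
[9] unlink(c) — a=1 (map .F..............)
[10] create(b) — a=1 b=0 (map FF..............)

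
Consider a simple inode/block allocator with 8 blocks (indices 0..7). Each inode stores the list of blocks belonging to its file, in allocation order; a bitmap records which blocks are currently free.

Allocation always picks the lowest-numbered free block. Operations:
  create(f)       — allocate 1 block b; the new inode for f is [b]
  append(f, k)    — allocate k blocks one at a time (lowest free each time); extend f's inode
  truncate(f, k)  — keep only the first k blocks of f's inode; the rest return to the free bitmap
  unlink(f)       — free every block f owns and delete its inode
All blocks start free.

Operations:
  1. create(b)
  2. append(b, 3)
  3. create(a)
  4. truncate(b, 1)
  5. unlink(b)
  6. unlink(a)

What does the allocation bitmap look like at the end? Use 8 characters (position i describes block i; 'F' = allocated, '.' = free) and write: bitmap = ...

bitmap = ........

[1] create(b) — b=0 (map F.......)
[2] append(b, 3) — b=0,1,2,3 (map FFFF....)
[3] create(a) — a=4 b=0,1,2,3 (map FFFFF...)
[4] truncate(b, 1) — a=4 b=0 (map F...F...)
[5] unlink(b) — a=4 (map ....F...)
[6] unlink(a) —  (map ........)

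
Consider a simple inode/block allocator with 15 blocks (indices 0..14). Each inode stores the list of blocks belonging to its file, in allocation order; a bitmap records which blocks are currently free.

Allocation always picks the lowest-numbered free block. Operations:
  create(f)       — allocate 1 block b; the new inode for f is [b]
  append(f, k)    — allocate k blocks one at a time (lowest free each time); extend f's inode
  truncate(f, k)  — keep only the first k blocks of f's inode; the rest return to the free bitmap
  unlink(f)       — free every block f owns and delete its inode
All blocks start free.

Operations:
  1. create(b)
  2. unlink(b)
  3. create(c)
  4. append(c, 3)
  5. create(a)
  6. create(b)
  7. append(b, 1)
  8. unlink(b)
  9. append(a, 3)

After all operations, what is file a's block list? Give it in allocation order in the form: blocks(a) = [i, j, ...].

blocks(a) = [4, 5, 6, 7]

create(b): bitmap=F.............. | b=[0]
unlink(b): bitmap=............... | 
create(c): bitmap=F.............. | c=[0]
append(c, 3): bitmap=FFFF........... | c=[0, 1, 2, 3]
create(a): bitmap=FFFFF.......... | a=[4] c=[0, 1, 2, 3]
create(b): bitmap=FFFFFF......... | a=[4] b=[5] c=[0, 1, 2, 3]
append(b, 1): bitmap=FFFFFFF........ | a=[4] b=[5, 6] c=[0, 1, 2, 3]
unlink(b): bitmap=FFFFF.......... | a=[4] c=[0, 1, 2, 3]
append(a, 3): bitmap=FFFFFFFF....... | a=[4, 5, 6, 7] c=[0, 1, 2, 3]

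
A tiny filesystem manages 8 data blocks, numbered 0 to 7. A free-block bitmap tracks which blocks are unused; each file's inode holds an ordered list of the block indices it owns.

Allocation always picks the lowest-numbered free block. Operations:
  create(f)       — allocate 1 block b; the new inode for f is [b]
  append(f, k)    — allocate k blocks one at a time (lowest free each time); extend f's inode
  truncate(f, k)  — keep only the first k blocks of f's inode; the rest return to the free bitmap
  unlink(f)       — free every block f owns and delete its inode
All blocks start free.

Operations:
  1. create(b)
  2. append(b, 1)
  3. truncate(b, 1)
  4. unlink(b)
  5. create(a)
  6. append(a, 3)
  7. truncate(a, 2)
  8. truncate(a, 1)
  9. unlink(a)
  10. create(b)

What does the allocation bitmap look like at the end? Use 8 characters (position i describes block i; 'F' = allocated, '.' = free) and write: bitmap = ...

bitmap = F.......

  1. create(b)  ⇒  F.......  {b→[0]}
  2. append(b, 1)  ⇒  FF......  {b→[0, 1]}
  3. truncate(b, 1)  ⇒  F.......  {b→[0]}
  4. unlink(b)  ⇒  ........  {}
  5. create(a)  ⇒  F.......  {a→[0]}
  6. append(a, 3)  ⇒  FFFF....  {a→[0, 1, 2, 3]}
  7. truncate(a, 2)  ⇒  FF......  {a→[0, 1]}
  8. truncate(a, 1)  ⇒  F.......  {a→[0]}
  9. unlink(a)  ⇒  ........  {}
  10. create(b)  ⇒  F.......  {b→[0]}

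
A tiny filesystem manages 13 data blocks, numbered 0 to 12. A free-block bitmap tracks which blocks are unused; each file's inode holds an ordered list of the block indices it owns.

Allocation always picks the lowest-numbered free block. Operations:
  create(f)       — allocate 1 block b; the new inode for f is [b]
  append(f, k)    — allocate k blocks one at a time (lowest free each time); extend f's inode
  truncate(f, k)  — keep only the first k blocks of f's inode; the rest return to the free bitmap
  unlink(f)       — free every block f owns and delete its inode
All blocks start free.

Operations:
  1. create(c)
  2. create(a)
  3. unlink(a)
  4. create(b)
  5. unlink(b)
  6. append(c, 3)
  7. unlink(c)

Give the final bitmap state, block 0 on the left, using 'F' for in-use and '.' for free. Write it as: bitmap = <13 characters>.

create(c): bitmap=F............ | c=[0]
create(a): bitmap=FF........... | a=[1] c=[0]
unlink(a): bitmap=F............ | c=[0]
create(b): bitmap=FF........... | b=[1] c=[0]
unlink(b): bitmap=F............ | c=[0]
append(c, 3): bitmap=FFFF......... | c=[0, 1, 2, 3]
unlink(c): bitmap=............. | 

bitmap = .............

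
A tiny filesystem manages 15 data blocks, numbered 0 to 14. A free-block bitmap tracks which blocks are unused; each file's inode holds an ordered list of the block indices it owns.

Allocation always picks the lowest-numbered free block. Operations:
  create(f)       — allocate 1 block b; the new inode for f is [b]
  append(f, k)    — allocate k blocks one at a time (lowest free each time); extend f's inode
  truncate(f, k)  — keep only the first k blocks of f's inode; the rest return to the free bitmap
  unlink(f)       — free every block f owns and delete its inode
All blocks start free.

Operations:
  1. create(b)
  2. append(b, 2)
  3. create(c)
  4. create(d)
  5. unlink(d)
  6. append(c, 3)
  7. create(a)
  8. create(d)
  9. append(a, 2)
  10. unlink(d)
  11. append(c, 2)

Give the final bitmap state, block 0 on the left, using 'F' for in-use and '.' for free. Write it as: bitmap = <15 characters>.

bitmap = FFFFFFFFFFFF...

  1. create(b)  ⇒  F..............  {b→[0]}
  2. append(b, 2)  ⇒  FFF............  {b→[0, 1, 2]}
  3. create(c)  ⇒  FFFF...........  {b→[0, 1, 2]; c→[3]}
  4. create(d)  ⇒  FFFFF..........  {b→[0, 1, 2]; c→[3]; d→[4]}
  5. unlink(d)  ⇒  FFFF...........  {b→[0, 1, 2]; c→[3]}
  6. append(c, 3)  ⇒  FFFFFFF........  {b→[0, 1, 2]; c→[3, 4, 5, 6]}
  7. create(a)  ⇒  FFFFFFFF.......  {a→[7]; b→[0, 1, 2]; c→[3, 4, 5, 6]}
  8. create(d)  ⇒  FFFFFFFFF......  {a→[7]; b→[0, 1, 2]; c→[3, 4, 5, 6]; d→[8]}
  9. append(a, 2)  ⇒  FFFFFFFFFFF....  {a→[7, 9, 10]; b→[0, 1, 2]; c→[3, 4, 5, 6]; d→[8]}
  10. unlink(d)  ⇒  FFFFFFFF.FF....  {a→[7, 9, 10]; b→[0, 1, 2]; c→[3, 4, 5, 6]}
  11. append(c, 2)  ⇒  FFFFFFFFFFFF...  {a→[7, 9, 10]; b→[0, 1, 2]; c→[3, 4, 5, 6, 8, 11]}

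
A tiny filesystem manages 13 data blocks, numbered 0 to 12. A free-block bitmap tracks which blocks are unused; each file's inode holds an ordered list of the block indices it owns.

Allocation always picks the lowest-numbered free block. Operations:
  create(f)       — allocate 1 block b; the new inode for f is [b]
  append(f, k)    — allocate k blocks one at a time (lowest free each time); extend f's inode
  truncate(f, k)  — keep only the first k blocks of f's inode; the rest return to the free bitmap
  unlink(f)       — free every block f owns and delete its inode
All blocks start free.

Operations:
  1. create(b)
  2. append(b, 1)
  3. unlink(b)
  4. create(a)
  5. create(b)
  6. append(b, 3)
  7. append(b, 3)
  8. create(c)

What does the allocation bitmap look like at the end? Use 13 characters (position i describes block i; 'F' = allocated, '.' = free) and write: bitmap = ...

after create(b) → b:[0]  free=[F............]
after append(b, 1) → b:[0, 1]  free=[FF...........]
after unlink(b) →   free=[.............]
after create(a) → a:[0]  free=[F............]
after create(b) → a:[0], b:[1]  free=[FF...........]
after append(b, 3) → a:[0], b:[1, 2, 3, 4]  free=[FFFFF........]
after append(b, 3) → a:[0], b:[1, 2, 3, 4, 5, 6, 7]  free=[FFFFFFFF.....]
after create(c) → a:[0], b:[1, 2, 3, 4, 5, 6, 7], c:[8]  free=[FFFFFFFFF....]

bitmap = FFFFFFFFF....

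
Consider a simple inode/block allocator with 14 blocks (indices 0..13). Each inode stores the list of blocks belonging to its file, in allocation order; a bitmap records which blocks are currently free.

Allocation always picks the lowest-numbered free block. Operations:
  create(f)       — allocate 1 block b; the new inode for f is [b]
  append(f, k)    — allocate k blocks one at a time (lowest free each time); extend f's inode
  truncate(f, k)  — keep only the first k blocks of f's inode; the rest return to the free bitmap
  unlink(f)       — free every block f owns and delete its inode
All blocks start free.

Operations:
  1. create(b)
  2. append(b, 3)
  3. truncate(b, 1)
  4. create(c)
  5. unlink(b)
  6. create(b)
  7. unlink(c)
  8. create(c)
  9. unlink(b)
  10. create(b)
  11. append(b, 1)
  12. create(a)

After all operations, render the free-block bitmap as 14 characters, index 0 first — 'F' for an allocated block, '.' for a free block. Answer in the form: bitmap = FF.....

[1] create(b) — b=0 (map F.............)
[2] append(b, 3) — b=0,1,2,3 (map FFFF..........)
[3] truncate(b, 1) — b=0 (map F.............)
[4] create(c) — b=0 c=1 (map FF............)
[5] unlink(b) — c=1 (map .F............)
[6] create(b) — b=0 c=1 (map FF............)
[7] unlink(c) — b=0 (map F.............)
[8] create(c) — b=0 c=1 (map FF............)
[9] unlink(b) — c=1 (map .F............)
[10] create(b) — b=0 c=1 (map FF............)
[11] append(b, 1) — b=0,2 c=1 (map FFF...........)
[12] create(a) — a=3 b=0,2 c=1 (map FFFF..........)

bitmap = FFFF..........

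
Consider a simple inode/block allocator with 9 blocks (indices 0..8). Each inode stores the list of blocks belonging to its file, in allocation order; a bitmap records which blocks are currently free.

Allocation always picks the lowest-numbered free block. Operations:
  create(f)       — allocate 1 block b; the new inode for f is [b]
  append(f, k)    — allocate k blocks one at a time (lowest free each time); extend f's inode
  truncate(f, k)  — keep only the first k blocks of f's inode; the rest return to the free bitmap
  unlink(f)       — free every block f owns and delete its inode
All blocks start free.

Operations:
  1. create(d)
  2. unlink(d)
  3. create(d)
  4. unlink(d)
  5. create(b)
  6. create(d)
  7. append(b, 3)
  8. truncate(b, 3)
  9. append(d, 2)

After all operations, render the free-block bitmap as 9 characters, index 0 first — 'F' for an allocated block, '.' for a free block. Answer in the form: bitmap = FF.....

bitmap = FFFFFF...

after create(d) → d:[0]  free=[F........]
after unlink(d) →   free=[.........]
after create(d) → d:[0]  free=[F........]
after unlink(d) →   free=[.........]
after create(b) → b:[0]  free=[F........]
after create(d) → b:[0], d:[1]  free=[FF.......]
after append(b, 3) → b:[0, 2, 3, 4], d:[1]  free=[FFFFF....]
after truncate(b, 3) → b:[0, 2, 3], d:[1]  free=[FFFF.....]
after append(d, 2) → b:[0, 2, 3], d:[1, 4, 5]  free=[FFFFFF...]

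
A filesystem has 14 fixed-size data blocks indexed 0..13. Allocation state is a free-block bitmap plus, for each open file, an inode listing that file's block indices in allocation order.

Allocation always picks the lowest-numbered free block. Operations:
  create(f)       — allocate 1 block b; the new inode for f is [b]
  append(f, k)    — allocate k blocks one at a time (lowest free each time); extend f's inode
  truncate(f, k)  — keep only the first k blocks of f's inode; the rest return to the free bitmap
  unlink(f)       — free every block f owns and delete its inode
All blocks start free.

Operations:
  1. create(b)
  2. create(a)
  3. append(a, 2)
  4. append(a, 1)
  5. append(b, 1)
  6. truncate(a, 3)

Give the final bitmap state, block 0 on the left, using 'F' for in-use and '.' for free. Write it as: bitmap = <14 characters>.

bitmap = FFFF.F........

create(b): bitmap=F............. | b=[0]
create(a): bitmap=FF............ | a=[1] b=[0]
append(a, 2): bitmap=FFFF.......... | a=[1, 2, 3] b=[0]
append(a, 1): bitmap=FFFFF......... | a=[1, 2, 3, 4] b=[0]
append(b, 1): bitmap=FFFFFF........ | a=[1, 2, 3, 4] b=[0, 5]
truncate(a, 3): bitmap=FFFF.F........ | a=[1, 2, 3] b=[0, 5]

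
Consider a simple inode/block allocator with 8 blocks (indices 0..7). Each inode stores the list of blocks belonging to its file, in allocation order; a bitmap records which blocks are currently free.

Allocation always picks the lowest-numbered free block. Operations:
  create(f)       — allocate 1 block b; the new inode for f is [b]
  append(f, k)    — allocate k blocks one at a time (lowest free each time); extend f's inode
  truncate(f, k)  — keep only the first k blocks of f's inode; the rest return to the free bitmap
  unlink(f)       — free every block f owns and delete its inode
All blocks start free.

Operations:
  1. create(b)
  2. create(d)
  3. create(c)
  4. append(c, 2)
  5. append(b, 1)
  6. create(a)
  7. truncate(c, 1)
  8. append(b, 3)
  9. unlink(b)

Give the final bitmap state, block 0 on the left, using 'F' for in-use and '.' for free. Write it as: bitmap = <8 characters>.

create(b): bitmap=F....... | b=[0]
create(d): bitmap=FF...... | b=[0] d=[1]
create(c): bitmap=FFF..... | b=[0] c=[2] d=[1]
append(c, 2): bitmap=FFFFF... | b=[0] c=[2, 3, 4] d=[1]
append(b, 1): bitmap=FFFFFF.. | b=[0, 5] c=[2, 3, 4] d=[1]
create(a): bitmap=FFFFFFF. | a=[6] b=[0, 5] c=[2, 3, 4] d=[1]
truncate(c, 1): bitmap=FFF..FF. | a=[6] b=[0, 5] c=[2] d=[1]
append(b, 3): bitmap=FFFFFFFF | a=[6] b=[0, 5, 3, 4, 7] c=[2] d=[1]
unlink(b): bitmap=.FF...F. | a=[6] c=[2] d=[1]

bitmap = .FF...F.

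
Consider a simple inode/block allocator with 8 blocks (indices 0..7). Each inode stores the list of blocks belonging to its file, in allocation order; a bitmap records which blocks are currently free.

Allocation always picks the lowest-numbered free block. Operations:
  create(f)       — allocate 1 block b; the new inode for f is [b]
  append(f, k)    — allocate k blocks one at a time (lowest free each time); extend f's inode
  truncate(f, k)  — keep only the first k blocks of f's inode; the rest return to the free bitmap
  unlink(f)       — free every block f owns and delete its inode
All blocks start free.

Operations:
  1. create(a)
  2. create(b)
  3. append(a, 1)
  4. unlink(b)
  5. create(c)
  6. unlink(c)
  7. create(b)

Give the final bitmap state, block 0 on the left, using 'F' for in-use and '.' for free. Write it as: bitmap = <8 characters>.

bitmap = FFF.....

  1. create(a)  ⇒  F.......  {a→[0]}
  2. create(b)  ⇒  FF......  {a→[0]; b→[1]}
  3. append(a, 1)  ⇒  FFF.....  {a→[0, 2]; b→[1]}
  4. unlink(b)  ⇒  F.F.....  {a→[0, 2]}
  5. create(c)  ⇒  FFF.....  {a→[0, 2]; c→[1]}
  6. unlink(c)  ⇒  F.F.....  {a→[0, 2]}
  7. create(b)  ⇒  FFF.....  {a→[0, 2]; b→[1]}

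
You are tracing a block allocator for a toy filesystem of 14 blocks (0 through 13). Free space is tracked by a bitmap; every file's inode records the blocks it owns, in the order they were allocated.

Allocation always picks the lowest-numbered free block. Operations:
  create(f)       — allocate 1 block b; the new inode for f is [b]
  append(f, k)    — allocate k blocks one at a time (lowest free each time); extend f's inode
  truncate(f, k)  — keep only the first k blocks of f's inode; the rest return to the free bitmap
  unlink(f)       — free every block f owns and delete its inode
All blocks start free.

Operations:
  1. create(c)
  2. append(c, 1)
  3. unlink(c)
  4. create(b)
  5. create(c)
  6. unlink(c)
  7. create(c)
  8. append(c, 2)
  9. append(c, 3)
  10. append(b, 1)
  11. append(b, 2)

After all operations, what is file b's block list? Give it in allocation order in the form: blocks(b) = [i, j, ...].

blocks(b) = [0, 7, 8, 9]

  1. create(c)  ⇒  F.............  {c→[0]}
  2. append(c, 1)  ⇒  FF............  {c→[0, 1]}
  3. unlink(c)  ⇒  ..............  {}
  4. create(b)  ⇒  F.............  {b→[0]}
  5. create(c)  ⇒  FF............  {b→[0]; c→[1]}
  6. unlink(c)  ⇒  F.............  {b→[0]}
  7. create(c)  ⇒  FF............  {b→[0]; c→[1]}
  8. append(c, 2)  ⇒  FFFF..........  {b→[0]; c→[1, 2, 3]}
  9. append(c, 3)  ⇒  FFFFFFF.......  {b→[0]; c→[1, 2, 3, 4, 5, 6]}
  10. append(b, 1)  ⇒  FFFFFFFF......  {b→[0, 7]; c→[1, 2, 3, 4, 5, 6]}
  11. append(b, 2)  ⇒  FFFFFFFFFF....  {b→[0, 7, 8, 9]; c→[1, 2, 3, 4, 5, 6]}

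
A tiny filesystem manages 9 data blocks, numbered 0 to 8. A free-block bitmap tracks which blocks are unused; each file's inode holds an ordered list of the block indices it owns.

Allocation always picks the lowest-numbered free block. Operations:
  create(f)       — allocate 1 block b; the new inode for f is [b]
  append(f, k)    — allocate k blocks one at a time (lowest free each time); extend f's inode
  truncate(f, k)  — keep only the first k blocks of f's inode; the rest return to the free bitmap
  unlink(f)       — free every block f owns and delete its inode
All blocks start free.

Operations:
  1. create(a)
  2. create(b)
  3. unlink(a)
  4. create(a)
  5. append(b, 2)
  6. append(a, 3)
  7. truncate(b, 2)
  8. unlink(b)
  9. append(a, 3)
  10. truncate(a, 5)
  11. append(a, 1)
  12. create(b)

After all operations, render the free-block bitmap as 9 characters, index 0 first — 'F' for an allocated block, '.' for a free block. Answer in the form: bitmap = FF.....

bitmap = FFFFFFF..

create(a): bitmap=F........ | a=[0]
create(b): bitmap=FF....... | a=[0] b=[1]
unlink(a): bitmap=.F....... | b=[1]
create(a): bitmap=FF....... | a=[0] b=[1]
append(b, 2): bitmap=FFFF..... | a=[0] b=[1, 2, 3]
append(a, 3): bitmap=FFFFFFF.. | a=[0, 4, 5, 6] b=[1, 2, 3]
truncate(b, 2): bitmap=FFF.FFF.. | a=[0, 4, 5, 6] b=[1, 2]
unlink(b): bitmap=F...FFF.. | a=[0, 4, 5, 6]
append(a, 3): bitmap=FFFFFFF.. | a=[0, 4, 5, 6, 1, 2, 3]
truncate(a, 5): bitmap=FF..FFF.. | a=[0, 4, 5, 6, 1]
append(a, 1): bitmap=FFF.FFF.. | a=[0, 4, 5, 6, 1, 2]
create(b): bitmap=FFFFFFF.. | a=[0, 4, 5, 6, 1, 2] b=[3]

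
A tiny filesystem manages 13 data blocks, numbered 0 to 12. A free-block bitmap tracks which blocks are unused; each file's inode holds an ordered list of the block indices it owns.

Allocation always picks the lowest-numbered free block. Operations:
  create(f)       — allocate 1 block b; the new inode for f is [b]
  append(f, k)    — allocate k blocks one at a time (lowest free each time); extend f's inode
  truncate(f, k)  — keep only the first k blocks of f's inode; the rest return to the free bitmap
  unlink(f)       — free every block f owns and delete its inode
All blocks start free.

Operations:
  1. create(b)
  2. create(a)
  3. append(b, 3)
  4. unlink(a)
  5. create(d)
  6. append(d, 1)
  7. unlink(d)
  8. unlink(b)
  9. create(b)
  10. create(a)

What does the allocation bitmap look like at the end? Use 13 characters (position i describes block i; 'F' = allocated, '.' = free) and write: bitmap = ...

bitmap = FF...........

  1. create(b)  ⇒  F............  {b→[0]}
  2. create(a)  ⇒  FF...........  {a→[1]; b→[0]}
  3. append(b, 3)  ⇒  FFFFF........  {a→[1]; b→[0, 2, 3, 4]}
  4. unlink(a)  ⇒  F.FFF........  {b→[0, 2, 3, 4]}
  5. create(d)  ⇒  FFFFF........  {b→[0, 2, 3, 4]; d→[1]}
  6. append(d, 1)  ⇒  FFFFFF.......  {b→[0, 2, 3, 4]; d→[1, 5]}
  7. unlink(d)  ⇒  F.FFF........  {b→[0, 2, 3, 4]}
  8. unlink(b)  ⇒  .............  {}
  9. create(b)  ⇒  F............  {b→[0]}
  10. create(a)  ⇒  FF...........  {a→[1]; b→[0]}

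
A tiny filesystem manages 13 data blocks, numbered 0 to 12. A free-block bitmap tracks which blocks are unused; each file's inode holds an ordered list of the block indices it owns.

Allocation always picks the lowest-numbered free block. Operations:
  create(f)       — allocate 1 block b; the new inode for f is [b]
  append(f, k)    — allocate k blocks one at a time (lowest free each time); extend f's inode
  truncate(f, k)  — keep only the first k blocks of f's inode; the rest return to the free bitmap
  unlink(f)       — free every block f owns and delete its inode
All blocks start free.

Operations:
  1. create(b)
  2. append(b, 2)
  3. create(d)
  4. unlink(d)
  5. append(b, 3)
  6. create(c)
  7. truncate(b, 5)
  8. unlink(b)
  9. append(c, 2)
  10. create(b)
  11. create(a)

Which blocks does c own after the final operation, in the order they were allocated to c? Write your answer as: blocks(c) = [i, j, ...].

  1. create(b)  ⇒  F............  {b→[0]}
  2. append(b, 2)  ⇒  FFF..........  {b→[0, 1, 2]}
  3. create(d)  ⇒  FFFF.........  {b→[0, 1, 2]; d→[3]}
  4. unlink(d)  ⇒  FFF..........  {b→[0, 1, 2]}
  5. append(b, 3)  ⇒  FFFFFF.......  {b→[0, 1, 2, 3, 4, 5]}
  6. create(c)  ⇒  FFFFFFF......  {b→[0, 1, 2, 3, 4, 5]; c→[6]}
  7. truncate(b, 5)  ⇒  FFFFF.F......  {b→[0, 1, 2, 3, 4]; c→[6]}
  8. unlink(b)  ⇒  ......F......  {c→[6]}
  9. append(c, 2)  ⇒  FF....F......  {c→[6, 0, 1]}
  10. create(b)  ⇒  FFF...F......  {b→[2]; c→[6, 0, 1]}
  11. create(a)  ⇒  FFFF..F......  {a→[3]; b→[2]; c→[6, 0, 1]}

blocks(c) = [6, 0, 1]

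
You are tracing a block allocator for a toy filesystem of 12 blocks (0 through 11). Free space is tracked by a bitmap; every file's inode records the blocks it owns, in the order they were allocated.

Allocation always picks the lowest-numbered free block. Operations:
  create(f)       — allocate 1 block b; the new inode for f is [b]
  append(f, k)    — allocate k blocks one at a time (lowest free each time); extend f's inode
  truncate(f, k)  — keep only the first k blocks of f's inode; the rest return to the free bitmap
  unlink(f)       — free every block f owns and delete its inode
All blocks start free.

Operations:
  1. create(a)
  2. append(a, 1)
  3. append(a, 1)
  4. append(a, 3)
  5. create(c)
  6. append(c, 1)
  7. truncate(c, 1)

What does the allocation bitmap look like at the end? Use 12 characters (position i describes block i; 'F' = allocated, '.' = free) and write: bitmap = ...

[1] create(a) — a=0 (map F...........)
[2] append(a, 1) — a=0,1 (map FF..........)
[3] append(a, 1) — a=0,1,2 (map FFF.........)
[4] append(a, 3) — a=0,1,2,3,4,5 (map FFFFFF......)
[5] create(c) — a=0,1,2,3,4,5 c=6 (map FFFFFFF.....)
[6] append(c, 1) — a=0,1,2,3,4,5 c=6,7 (map FFFFFFFF....)
[7] truncate(c, 1) — a=0,1,2,3,4,5 c=6 (map FFFFFFF.....)

bitmap = FFFFFFF.....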